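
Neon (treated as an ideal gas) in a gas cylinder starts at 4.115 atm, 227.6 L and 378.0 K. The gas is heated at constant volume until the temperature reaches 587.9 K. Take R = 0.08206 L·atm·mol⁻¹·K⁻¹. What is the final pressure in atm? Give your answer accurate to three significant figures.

P₂ ≈ 6.40 atm

V constant ⇒ P ∝ T: V₂ = V₁; P₂ = P₁·(T₂/T₁) = 6.400 atm.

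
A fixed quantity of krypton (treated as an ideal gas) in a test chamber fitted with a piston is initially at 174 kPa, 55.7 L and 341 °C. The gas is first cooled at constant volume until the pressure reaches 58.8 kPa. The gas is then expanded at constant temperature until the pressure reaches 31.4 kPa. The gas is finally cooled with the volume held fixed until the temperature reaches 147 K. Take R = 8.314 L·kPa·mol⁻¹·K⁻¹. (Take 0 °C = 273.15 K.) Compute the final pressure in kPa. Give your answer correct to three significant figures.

Convert: T₁ = 614.1 K.
Isochoric, so P/T is constant: V₂ = V₁; T₂ = T₁·(P₂/P₁) = 207.5 K.
T constant ⇒ Boyle's law P V = const: T₃ = T₂; V₃ = V₂·(P₂/P₃) = 104.3 L.
V constant ⇒ P ∝ T: V₄ = V₃; P₄ = P₃·(T₄/T₃) = 22.24 kPa.

P₄ ≈ 22.2 kPa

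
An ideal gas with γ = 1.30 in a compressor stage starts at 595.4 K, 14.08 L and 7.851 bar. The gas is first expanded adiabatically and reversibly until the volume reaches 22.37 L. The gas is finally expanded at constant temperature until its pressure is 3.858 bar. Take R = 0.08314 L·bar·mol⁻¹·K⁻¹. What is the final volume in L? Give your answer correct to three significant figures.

Reversible adiabatic, γ = 1.30: T₂ = T₁·(V₁/V₂)^(γ−1) = 518.2 K; P₂ = P₁·(V₁/V₂)^γ = 4.301 bar.
T constant ⇒ Boyle's law P V = const: T₃ = T₂; V₃ = V₂·(P₂/P₃) = 24.94 L.

V₃ ≈ 24.9 L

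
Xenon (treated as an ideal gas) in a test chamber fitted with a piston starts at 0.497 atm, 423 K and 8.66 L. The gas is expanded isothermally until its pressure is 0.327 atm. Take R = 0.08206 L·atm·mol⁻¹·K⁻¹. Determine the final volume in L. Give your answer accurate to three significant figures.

Isothermal, so P V is constant: T₂ = T₁; V₂ = V₁·(P₁/P₂) = 13.16 L.

V₂ ≈ 13.2 L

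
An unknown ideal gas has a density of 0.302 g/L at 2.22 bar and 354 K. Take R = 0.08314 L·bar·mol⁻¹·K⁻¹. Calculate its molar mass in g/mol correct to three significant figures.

ρ = PM/(RT) ⇒ M = ρRT/P = (0.302 × 0.08314 × 354.0) / 2.22

M ≈ 4.00 g/mol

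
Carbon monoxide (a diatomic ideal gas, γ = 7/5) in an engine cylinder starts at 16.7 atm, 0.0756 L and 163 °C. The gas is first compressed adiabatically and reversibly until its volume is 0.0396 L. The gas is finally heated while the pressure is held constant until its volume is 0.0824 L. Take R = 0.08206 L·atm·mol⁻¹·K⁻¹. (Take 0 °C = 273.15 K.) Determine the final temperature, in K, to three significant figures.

T₃ ≈ 1.18e+03 K

Convert: T₁ = 436.1 K.
Adiabatic (γ = 7/5), T V^(γ−1) and P V^γ constant: T₂ = T₁·(V₁/V₂)^(γ−1) = 564.9 K; P₂ = P₁·(V₁/V₂)^γ = 41.29 atm.
P constant ⇒ V ∝ T: P₃ = P₂; T₃ = T₂·(V₃/V₂) = 1175 K.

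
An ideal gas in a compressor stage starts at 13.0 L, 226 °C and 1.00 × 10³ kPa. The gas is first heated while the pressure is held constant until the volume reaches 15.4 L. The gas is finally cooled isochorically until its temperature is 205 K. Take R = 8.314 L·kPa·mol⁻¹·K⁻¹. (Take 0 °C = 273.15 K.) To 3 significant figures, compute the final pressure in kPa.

Convert: T₁ = 499.1 K.
P constant ⇒ V ∝ T: P₂ = P₁; T₂ = T₁·(V₂/V₁) = 591.3 K.
V constant ⇒ P ∝ T: V₃ = V₂; P₃ = P₂·(T₃/T₂) = 346.7 kPa.

P₃ ≈ 347 kPa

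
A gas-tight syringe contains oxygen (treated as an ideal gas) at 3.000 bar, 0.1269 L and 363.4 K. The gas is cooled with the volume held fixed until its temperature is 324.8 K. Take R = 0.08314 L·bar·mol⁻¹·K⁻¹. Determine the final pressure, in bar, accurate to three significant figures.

P₂ ≈ 2.68 bar

Isochoric, so P/T is constant: V₂ = V₁; P₂ = P₁·(T₂/T₁) = 2.681 bar.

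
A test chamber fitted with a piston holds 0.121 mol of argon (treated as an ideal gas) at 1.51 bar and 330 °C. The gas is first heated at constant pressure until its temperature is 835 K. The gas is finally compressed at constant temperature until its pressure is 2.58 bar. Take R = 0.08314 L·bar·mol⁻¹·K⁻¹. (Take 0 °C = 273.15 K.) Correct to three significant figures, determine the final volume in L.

Convert: T₁ = 603.1 K.
From PV = nRT: V₁ = nRT₁/P₁ = 4.018 L.
P constant ⇒ V ∝ T: P₂ = P₁; V₂ = V₁·(T₂/T₁) = 5.563 L.
Isothermal, so P V is constant: T₃ = T₂; V₃ = V₂·(P₂/P₃) = 3.256 L.

V₃ ≈ 3.26 L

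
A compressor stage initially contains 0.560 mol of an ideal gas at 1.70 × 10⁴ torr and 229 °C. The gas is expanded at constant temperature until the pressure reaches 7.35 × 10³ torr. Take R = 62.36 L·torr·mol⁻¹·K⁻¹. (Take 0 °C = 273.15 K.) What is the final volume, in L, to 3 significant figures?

V₂ ≈ 2.39 L

Convert: T₁ = 502.1 K.
From PV = nRT: V₁ = nRT₁/P₁ = 1.032 L.
T constant ⇒ Boyle's law P V = const: T₂ = T₁; V₂ = V₁·(P₁/P₂) = 2.386 L.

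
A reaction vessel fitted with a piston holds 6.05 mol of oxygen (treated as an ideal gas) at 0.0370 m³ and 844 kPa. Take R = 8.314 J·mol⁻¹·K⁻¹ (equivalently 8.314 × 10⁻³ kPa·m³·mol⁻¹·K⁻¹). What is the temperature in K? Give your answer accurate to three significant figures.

PV = nRT ⇒ T = PV/(nR) = (844 × 0.0370) / (6.05 × 8.314 × 10⁻³)

T ≈ 621 K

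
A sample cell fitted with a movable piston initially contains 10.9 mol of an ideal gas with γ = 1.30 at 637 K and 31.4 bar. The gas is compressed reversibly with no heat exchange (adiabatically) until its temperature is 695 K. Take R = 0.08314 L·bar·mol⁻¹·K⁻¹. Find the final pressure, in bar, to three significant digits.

P₂ ≈ 45.8 bar

From PV = nRT: V₁ = nRT₁/P₁ = 18.38 L.
Reversible adiabatic, γ = 1.30: P₂ = P₁·(T₂/T₁)^(γ/(γ−1)) = 45.81 bar; V₂ = V₁·(T₁/T₂)^(1/(γ−1)) = 13.75 L.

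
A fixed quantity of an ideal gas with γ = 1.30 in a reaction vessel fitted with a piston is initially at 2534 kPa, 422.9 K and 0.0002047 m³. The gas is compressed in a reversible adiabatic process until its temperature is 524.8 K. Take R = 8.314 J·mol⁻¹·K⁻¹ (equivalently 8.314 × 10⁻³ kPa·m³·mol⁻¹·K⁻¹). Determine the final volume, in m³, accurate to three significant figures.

V₂ ≈ 9.97e-05 m³

Adiabatic (γ = 1.30), T V^(γ−1) and P V^γ constant: P₂ = P₁·(T₂/T₁)^(γ/(γ−1)) = 6458 kPa; V₂ = V₁·(T₁/T₂)^(1/(γ−1)) = 9.968e-05 m³.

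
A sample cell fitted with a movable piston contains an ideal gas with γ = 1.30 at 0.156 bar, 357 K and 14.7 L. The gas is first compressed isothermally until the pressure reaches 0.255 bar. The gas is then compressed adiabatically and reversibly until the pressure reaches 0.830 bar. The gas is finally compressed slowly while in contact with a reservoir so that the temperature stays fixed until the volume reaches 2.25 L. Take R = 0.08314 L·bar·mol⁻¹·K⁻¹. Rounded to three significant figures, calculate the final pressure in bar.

Isothermal, so P V is constant: T₂ = T₁; V₂ = V₁·(P₁/P₂) = 8.993 L.
Adiabatic (γ = 1.30), T V^(γ−1) and P V^γ constant: T₃ = T₂·(P₃/P₂)^((γ−1)/γ) = 468.8 K; V₃ = V₂·(P₂/P₃)^(1/γ) = 3.628 L.
T constant ⇒ Boyle's law P V = const: T₄ = T₃; P₄ = P₃·(V₃/V₄) = 1.338 bar.

P₄ ≈ 1.34 bar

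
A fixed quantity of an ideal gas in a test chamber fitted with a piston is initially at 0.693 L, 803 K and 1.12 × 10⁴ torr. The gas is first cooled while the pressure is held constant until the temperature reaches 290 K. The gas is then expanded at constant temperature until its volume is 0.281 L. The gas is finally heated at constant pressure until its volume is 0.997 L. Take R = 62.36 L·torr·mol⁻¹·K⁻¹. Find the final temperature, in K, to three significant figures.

Isobaric, so V/T is constant: P₂ = P₁; V₂ = V₁·(T₂/T₁) = 0.2503 L.
Isothermal, so P V is constant: T₃ = T₂; P₃ = P₂·(V₂/V₃) = 9975 torr.
Isobaric, so V/T is constant: P₄ = P₃; T₄ = T₃·(V₄/V₃) = 1029 K.

T₄ ≈ 1.03e+03 K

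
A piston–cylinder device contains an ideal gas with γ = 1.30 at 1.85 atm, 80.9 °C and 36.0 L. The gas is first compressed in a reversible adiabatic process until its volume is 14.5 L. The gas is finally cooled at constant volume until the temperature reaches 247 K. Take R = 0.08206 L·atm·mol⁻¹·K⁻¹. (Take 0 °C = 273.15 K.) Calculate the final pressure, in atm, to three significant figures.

P₃ ≈ 3.20 atm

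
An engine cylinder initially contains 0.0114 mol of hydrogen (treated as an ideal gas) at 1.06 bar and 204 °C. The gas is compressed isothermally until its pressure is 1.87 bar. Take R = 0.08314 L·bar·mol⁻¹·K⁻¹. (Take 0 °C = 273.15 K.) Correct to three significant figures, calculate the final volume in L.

Convert: T₁ = 477.1 K.
From PV = nRT: V₁ = nRT₁/P₁ = 0.4266 L.
T constant ⇒ Boyle's law P V = const: T₂ = T₁; V₂ = V₁·(P₁/P₂) = 0.2418 L.

V₂ ≈ 0.242 L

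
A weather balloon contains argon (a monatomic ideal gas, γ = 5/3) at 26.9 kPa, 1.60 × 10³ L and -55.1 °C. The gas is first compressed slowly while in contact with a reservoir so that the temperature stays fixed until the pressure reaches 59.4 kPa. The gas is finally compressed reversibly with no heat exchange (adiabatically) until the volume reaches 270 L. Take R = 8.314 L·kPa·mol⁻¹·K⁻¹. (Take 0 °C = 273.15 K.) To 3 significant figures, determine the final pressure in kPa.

P₃ ≈ 308 kPa

Convert: T₁ = 218.0 K.
Isothermal, so P V is constant: T₂ = T₁; V₂ = V₁·(P₁/P₂) = 724.6 L.
Adiabatic (γ = 5/3), T V^(γ−1) and P V^γ constant: T₃ = T₂·(V₂/V₃)^(γ−1) = 421.1 K; P₃ = P₂·(V₂/V₃)^γ = 307.8 kPa.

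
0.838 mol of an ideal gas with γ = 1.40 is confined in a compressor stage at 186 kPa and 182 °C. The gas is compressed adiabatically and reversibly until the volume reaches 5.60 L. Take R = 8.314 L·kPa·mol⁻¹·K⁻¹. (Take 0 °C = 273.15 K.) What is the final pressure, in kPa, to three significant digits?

P₂ ≈ 884 kPa

Convert: T₁ = 455.1 K.
From PV = nRT: V₁ = nRT₁/P₁ = 17.05 L.
Adiabatic (γ = 1.40), T V^(γ−1) and P V^γ constant: T₂ = T₁·(V₁/V₂)^(γ−1) = 710.5 K; P₂ = P₁·(V₁/V₂)^γ = 883.9 kPa.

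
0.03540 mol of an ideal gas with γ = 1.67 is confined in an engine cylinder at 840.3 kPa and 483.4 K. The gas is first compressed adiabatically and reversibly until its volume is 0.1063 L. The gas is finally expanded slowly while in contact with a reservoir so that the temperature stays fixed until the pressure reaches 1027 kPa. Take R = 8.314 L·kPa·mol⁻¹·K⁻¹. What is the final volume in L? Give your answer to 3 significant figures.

From PV = nRT: V₁ = nRT₁/P₁ = 0.1693 L.
Reversible adiabatic, γ = 1.67: T₂ = T₁·(V₁/V₂)^(γ−1) = 660.3 K; P₂ = P₁·(V₁/V₂)^γ = 1828 kPa.
Isothermal, so P V is constant: T₃ = T₂; V₃ = V₂·(P₂/P₃) = 0.1892 L.

V₃ ≈ 0.189 L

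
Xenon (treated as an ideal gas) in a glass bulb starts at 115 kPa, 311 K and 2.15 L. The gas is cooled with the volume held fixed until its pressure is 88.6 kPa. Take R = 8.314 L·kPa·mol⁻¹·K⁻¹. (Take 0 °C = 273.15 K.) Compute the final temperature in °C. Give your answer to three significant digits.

Isochoric, so P/T is constant: V₂ = V₁; T₂ = T₁·(P₂/P₁) = 239.6 K.

T₂ ≈ -33.5 °C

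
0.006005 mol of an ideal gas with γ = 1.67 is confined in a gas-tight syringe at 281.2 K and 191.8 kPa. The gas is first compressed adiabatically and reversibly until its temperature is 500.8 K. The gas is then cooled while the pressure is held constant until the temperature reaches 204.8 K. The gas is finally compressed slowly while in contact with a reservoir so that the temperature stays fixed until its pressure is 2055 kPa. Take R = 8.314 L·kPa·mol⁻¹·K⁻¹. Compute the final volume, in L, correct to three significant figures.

V₄ ≈ 0.00498 L

From PV = nRT: V₁ = nRT₁/P₁ = 0.07320 L.
Reversible adiabatic, γ = 1.67: P₂ = P₁·(T₂/T₁)^(γ/(γ−1)) = 808.4 kPa; V₂ = V₁·(T₁/T₂)^(1/(γ−1)) = 0.03093 L.
Isobaric, so V/T is constant: P₃ = P₂; V₃ = V₂·(T₃/T₂) = 0.01265 L.
T constant ⇒ Boyle's law P V = const: T₄ = T₃; V₄ = V₃·(P₃/P₄) = 0.004976 L.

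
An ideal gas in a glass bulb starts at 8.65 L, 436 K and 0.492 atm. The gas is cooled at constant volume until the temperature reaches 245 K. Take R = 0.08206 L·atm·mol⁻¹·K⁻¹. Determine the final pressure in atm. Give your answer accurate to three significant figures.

V constant ⇒ P ∝ T: V₂ = V₁; P₂ = P₁·(T₂/T₁) = 0.2765 atm.

P₂ ≈ 0.276 atm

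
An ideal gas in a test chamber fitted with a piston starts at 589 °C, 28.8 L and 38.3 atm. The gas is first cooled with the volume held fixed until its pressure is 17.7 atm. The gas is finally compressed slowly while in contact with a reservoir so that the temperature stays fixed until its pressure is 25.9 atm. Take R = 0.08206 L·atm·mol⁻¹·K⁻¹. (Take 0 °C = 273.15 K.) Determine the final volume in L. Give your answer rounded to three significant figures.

Convert: T₁ = 862.1 K.
V constant ⇒ P ∝ T: V₂ = V₁; T₂ = T₁·(P₂/P₁) = 398.4 K.
Isothermal, so P V is constant: T₃ = T₂; V₃ = V₂·(P₂/P₃) = 19.68 L.

V₃ ≈ 19.7 L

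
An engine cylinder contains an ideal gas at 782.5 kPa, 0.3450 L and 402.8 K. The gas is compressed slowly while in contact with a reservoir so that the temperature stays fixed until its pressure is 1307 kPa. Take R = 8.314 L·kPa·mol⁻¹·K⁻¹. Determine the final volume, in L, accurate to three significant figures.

V₂ ≈ 0.207 L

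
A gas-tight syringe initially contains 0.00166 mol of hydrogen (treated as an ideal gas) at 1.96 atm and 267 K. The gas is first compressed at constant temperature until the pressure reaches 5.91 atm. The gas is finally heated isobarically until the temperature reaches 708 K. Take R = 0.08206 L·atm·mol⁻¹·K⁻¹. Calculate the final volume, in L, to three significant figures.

V₃ ≈ 0.0163 L

From PV = nRT: V₁ = nRT₁/P₁ = 0.01856 L.
T constant ⇒ Boyle's law P V = const: T₂ = T₁; V₂ = V₁·(P₁/P₂) = 0.006154 L.
P constant ⇒ V ∝ T: P₃ = P₂; V₃ = V₂·(T₃/T₂) = 0.01632 L.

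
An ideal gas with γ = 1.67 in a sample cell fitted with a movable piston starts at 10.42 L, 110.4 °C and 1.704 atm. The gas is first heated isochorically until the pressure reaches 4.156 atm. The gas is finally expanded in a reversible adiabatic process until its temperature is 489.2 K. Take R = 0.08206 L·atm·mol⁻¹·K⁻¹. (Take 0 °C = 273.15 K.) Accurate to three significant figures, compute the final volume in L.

V₃ ≈ 27.4 L

Convert: T₁ = 383.5 K.
V constant ⇒ P ∝ T: V₂ = V₁; T₂ = T₁·(P₂/P₁) = 935.5 K.
Adiabatic (γ = 1.67), T V^(γ−1) and P V^γ constant: P₃ = P₂·(T₃/T₂)^(γ/(γ−1)) = 0.8259 atm; V₃ = V₂·(T₂/T₃)^(1/(γ−1)) = 27.42 L.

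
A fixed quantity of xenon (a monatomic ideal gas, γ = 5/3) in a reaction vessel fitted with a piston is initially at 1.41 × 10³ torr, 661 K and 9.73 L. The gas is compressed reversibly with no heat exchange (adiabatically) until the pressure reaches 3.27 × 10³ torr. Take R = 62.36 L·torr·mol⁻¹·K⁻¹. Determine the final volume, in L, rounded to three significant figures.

V₂ ≈ 5.87 L

Adiabatic (γ = 5/3), T V^(γ−1) and P V^γ constant: T₂ = T₁·(P₂/P₁)^((γ−1)/γ) = 925.4 K; V₂ = V₁·(P₁/P₂)^(1/γ) = 5.874 L.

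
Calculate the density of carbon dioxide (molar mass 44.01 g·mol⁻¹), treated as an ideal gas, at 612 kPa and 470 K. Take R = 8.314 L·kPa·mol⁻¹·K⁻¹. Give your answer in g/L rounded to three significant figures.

ρ ≈ 6.89 g/L

ρ = PM/(RT) = (612 × 44.01) / (8.314 × 470.0)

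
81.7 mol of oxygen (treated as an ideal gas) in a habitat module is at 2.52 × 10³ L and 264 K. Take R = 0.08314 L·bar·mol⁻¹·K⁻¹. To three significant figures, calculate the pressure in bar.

P ≈ 0.712 bar

PV = nRT ⇒ P = nRT/V = (81.7 × 0.08314 × 264) / 2.52e+03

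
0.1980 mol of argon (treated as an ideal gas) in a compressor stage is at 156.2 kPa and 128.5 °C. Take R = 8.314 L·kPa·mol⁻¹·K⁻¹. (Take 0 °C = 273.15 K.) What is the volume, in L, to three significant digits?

V ≈ 4.23 L

Convert: T = 401.65 K.
PV = nRT ⇒ V = nRT/P = (0.1980 × 8.314 × 401.65) / 156.2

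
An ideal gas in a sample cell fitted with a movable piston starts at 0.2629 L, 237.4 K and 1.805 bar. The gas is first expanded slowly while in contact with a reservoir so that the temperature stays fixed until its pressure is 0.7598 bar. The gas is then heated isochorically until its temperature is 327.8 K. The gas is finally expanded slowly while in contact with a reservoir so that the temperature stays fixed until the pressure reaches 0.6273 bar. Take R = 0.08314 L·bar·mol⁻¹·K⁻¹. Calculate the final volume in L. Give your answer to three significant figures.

V₄ ≈ 1.04 L

Isothermal, so P V is constant: T₂ = T₁; V₂ = V₁·(P₁/P₂) = 0.6246 L.
Isochoric, so P/T is constant: V₃ = V₂; P₃ = P₂·(T₃/T₂) = 1.049 bar.
Isothermal, so P V is constant: T₄ = T₃; V₄ = V₃·(P₃/P₄) = 1.045 L.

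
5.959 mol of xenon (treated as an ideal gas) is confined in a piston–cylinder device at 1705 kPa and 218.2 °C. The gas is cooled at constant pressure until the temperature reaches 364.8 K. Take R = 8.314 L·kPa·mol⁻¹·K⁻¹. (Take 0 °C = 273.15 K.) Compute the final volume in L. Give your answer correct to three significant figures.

V₂ ≈ 10.6 L

Convert: T₁ = 491.3 K.
From PV = nRT: V₁ = nRT₁/P₁ = 14.28 L.
Isobaric, so V/T is constant: P₂ = P₁; V₂ = V₁·(T₂/T₁) = 10.60 L.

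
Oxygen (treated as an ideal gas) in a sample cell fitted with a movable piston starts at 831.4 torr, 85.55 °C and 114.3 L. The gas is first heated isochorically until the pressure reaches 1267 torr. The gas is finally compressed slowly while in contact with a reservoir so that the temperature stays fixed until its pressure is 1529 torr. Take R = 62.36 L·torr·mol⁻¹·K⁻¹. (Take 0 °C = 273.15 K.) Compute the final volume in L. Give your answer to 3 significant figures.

Convert: T₁ = 358.7 K.
V constant ⇒ P ∝ T: V₂ = V₁; T₂ = T₁·(P₂/P₁) = 546.6 K.
T constant ⇒ Boyle's law P V = const: T₃ = T₂; V₃ = V₂·(P₂/P₃) = 94.71 L.

V₃ ≈ 94.7 L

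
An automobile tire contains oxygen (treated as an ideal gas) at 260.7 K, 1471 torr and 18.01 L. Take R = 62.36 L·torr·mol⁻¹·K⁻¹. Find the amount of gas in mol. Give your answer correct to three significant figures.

PV = nRT ⇒ n = PV/(RT) = (1471 × 18.01) / (62.36 × 260.7)

n ≈ 1.63 mol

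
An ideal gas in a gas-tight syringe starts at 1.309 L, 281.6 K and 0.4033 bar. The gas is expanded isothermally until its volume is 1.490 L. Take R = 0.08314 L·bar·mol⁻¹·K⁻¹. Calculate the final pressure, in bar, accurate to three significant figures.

Isothermal, so P V is constant: T₂ = T₁; P₂ = P₁·(V₁/V₂) = 0.3543 bar.

P₂ ≈ 0.354 bar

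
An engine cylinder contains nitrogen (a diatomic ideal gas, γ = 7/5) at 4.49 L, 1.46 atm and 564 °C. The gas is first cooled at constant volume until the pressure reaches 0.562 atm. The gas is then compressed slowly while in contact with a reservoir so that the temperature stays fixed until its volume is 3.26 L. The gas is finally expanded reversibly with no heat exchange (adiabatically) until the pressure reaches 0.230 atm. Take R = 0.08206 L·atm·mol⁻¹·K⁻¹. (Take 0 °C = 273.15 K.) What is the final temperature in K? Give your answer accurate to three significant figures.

Convert: T₁ = 837.1 K.
Isochoric, so P/T is constant: V₂ = V₁; T₂ = T₁·(P₂/P₁) = 322.2 K.
T constant ⇒ Boyle's law P V = const: T₃ = T₂; P₃ = P₂·(V₂/V₃) = 0.7740 atm.
Reversible adiabatic, γ = 7/5: T₄ = T₃·(P₄/P₃)^((γ−1)/γ) = 227.8 K; V₄ = V₃·(P₃/P₄)^(1/γ) = 7.757 L.

T₄ ≈ 228 K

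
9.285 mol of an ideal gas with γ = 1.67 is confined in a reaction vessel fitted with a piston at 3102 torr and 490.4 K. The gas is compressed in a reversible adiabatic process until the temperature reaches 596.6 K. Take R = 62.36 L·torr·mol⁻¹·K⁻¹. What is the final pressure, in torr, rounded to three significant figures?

From PV = nRT: V₁ = nRT₁/P₁ = 91.54 L.
Reversible adiabatic, γ = 1.67: P₂ = P₁·(T₂/T₁)^(γ/(γ−1)) = 5056 torr; V₂ = V₁·(T₁/T₂)^(1/(γ−1)) = 68.32 L.

P₂ ≈ 5.06e+03 torr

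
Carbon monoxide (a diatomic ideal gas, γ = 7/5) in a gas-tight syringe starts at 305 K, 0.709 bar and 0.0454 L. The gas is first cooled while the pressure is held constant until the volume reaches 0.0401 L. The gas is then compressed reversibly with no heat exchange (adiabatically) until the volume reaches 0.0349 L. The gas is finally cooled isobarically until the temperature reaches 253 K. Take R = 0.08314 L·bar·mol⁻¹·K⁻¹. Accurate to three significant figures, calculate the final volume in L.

V₄ ≈ 0.0310 L

P constant ⇒ V ∝ T: P₂ = P₁; T₂ = T₁·(V₂/V₁) = 269.4 K.
Reversible adiabatic, γ = 7/5: T₃ = T₂·(V₂/V₃)^(γ−1) = 284.8 K; P₃ = P₂·(V₂/V₃)^γ = 0.8612 bar.
P constant ⇒ V ∝ T: P₄ = P₃; V₄ = V₃·(T₄/T₃) = 0.03100 L.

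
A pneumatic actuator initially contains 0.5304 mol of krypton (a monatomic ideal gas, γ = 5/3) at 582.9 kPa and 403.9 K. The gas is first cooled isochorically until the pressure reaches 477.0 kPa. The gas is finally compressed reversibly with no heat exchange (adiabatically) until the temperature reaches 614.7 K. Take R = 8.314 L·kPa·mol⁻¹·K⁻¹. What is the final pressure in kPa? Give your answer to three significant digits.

From PV = nRT: V₁ = nRT₁/P₁ = 3.056 L.
V constant ⇒ P ∝ T: V₂ = V₁; T₂ = T₁·(P₂/P₁) = 330.5 K.
Reversible adiabatic, γ = 5/3: P₃ = P₂·(T₃/T₂)^(γ/(γ−1)) = 2250 kPa; V₃ = V₂·(T₂/T₃)^(1/(γ−1)) = 1.205 L.

P₃ ≈ 2.25e+03 kPa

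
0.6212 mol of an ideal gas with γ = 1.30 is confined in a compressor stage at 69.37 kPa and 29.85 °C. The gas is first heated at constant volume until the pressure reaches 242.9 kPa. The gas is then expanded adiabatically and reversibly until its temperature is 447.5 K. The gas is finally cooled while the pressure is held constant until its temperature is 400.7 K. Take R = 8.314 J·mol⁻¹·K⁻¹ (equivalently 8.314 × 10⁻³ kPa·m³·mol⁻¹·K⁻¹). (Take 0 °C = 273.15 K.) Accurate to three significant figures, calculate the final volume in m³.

V₄ ≈ 0.359 m³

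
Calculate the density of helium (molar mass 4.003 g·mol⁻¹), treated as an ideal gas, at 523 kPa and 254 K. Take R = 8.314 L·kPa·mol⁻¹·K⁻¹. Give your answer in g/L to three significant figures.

ρ ≈ 0.991 g/L

ρ = PM/(RT) = (523 × 4.003) / (8.314 × 254.0)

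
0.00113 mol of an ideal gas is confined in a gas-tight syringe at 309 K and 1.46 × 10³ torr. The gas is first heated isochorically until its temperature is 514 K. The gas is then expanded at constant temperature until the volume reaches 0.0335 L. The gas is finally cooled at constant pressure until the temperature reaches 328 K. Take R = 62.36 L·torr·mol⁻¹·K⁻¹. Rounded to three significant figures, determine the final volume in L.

V₄ ≈ 0.0214 L

From PV = nRT: V₁ = nRT₁/P₁ = 0.01491 L.
Isochoric, so P/T is constant: V₂ = V₁; P₂ = P₁·(T₂/T₁) = 2429 torr.
T constant ⇒ Boyle's law P V = const: T₃ = T₂; P₃ = P₂·(V₂/V₃) = 1081 torr.
P constant ⇒ V ∝ T: P₄ = P₃; V₄ = V₃·(T₄/T₃) = 0.02138 L.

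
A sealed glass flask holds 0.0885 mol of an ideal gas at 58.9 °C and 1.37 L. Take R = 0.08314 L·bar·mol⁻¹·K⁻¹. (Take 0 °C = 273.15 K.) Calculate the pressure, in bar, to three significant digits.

P ≈ 1.78 bar

Convert: T = 332.05 K.
PV = nRT ⇒ P = nRT/V = (0.0885 × 0.08314 × 332.05) / 1.37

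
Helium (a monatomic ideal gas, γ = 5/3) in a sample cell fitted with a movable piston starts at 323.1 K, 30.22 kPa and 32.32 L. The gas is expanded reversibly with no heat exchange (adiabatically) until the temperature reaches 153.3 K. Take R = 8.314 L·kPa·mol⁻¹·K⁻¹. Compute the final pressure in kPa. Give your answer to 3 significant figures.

Reversible adiabatic, γ = 5/3: P₂ = P₁·(T₂/T₁)^(γ/(γ−1)) = 4.686 kPa; V₂ = V₁·(T₁/T₂)^(1/(γ−1)) = 98.89 L.

P₂ ≈ 4.69 kPa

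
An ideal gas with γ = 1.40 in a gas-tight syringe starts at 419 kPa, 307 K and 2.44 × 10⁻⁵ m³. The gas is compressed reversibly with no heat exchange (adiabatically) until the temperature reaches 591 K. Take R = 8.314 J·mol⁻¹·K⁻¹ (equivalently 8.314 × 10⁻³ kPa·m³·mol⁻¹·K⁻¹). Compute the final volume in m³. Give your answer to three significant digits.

V₂ ≈ 4.75e-06 m³

Adiabatic (γ = 1.40), T V^(γ−1) and P V^γ constant: P₂ = P₁·(T₂/T₁)^(γ/(γ−1)) = 4147 kPa; V₂ = V₁·(T₁/T₂)^(1/(γ−1)) = 4.745e-06 m³.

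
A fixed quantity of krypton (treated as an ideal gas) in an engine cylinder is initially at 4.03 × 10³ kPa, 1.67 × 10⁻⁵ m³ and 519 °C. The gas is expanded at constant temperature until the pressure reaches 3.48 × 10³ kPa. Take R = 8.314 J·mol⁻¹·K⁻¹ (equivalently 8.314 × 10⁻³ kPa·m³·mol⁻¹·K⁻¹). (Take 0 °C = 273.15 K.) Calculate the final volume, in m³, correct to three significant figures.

V₂ ≈ 1.93e-05 m³

Convert: T₁ = 792.1 K.
T constant ⇒ Boyle's law P V = const: T₂ = T₁; V₂ = V₁·(P₁/P₂) = 1.934e-05 m³.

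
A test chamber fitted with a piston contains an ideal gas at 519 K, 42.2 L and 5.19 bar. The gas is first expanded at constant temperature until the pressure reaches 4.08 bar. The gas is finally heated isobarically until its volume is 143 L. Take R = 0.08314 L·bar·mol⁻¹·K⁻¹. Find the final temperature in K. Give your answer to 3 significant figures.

T constant ⇒ Boyle's law P V = const: T₂ = T₁; V₂ = V₁·(P₁/P₂) = 53.68 L.
P constant ⇒ V ∝ T: P₃ = P₂; T₃ = T₂·(V₃/V₂) = 1383 K.

T₃ ≈ 1.38e+03 K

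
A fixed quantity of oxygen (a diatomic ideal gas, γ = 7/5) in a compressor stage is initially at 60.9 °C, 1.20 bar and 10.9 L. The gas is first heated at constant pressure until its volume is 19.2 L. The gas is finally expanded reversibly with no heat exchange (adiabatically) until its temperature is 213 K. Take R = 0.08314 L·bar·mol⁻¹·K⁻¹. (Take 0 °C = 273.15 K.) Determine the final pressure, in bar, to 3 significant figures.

P₃ ≈ 0.0342 bar

Convert: T₁ = 334.0 K.
Isobaric, so V/T is constant: P₂ = P₁; T₂ = T₁·(V₂/V₁) = 588.4 K.
Reversible adiabatic, γ = 7/5: P₃ = P₂·(T₃/T₂)^(γ/(γ−1)) = 0.03425 bar; V₃ = V₂·(T₂/T₃)^(1/(γ−1)) = 243.5 L.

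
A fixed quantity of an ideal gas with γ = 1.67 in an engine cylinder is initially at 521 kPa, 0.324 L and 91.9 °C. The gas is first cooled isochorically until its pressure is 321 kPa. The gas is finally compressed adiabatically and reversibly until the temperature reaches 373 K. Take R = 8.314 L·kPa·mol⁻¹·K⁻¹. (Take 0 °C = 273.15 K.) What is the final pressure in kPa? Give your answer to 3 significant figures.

P₃ ≈ 1.13e+03 kPa

Convert: T₁ = 365.0 K.
Isochoric, so P/T is constant: V₂ = V₁; T₂ = T₁·(P₂/P₁) = 224.9 K.
Adiabatic (γ = 1.67), T V^(γ−1) and P V^γ constant: P₃ = P₂·(T₃/T₂)^(γ/(γ−1)) = 1133 kPa; V₃ = V₂·(T₂/T₃)^(1/(γ−1)) = 0.1523 L.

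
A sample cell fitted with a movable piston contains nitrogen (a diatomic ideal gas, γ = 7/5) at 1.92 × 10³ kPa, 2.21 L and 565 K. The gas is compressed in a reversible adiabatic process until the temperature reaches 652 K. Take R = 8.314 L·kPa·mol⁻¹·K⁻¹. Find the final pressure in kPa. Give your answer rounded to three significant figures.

Adiabatic (γ = 7/5), T V^(γ−1) and P V^γ constant: P₂ = P₁·(T₂/T₁)^(γ/(γ−1)) = 3170 kPa; V₂ = V₁·(T₁/T₂)^(1/(γ−1)) = 1.545 L.

P₂ ≈ 3.17e+03 kPa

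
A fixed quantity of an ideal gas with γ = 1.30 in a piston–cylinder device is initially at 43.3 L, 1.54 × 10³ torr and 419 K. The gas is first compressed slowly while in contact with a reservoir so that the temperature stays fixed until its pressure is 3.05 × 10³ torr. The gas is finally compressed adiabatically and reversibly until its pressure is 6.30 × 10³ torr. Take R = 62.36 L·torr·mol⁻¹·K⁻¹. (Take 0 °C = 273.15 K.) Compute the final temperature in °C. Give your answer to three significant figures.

T₃ ≈ 222 °C

Isothermal, so P V is constant: T₂ = T₁; V₂ = V₁·(P₁/P₂) = 21.86 L.
Reversible adiabatic, γ = 1.30: T₃ = T₂·(P₃/P₂)^((γ−1)/γ) = 495.4 K; V₃ = V₂·(P₂/P₃)^(1/γ) = 12.51 L.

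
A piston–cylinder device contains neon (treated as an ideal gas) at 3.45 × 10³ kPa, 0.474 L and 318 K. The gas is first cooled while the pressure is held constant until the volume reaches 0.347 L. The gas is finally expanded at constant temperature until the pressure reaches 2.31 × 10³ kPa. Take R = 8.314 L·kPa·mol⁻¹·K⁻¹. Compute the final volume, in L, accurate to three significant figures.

P constant ⇒ V ∝ T: P₂ = P₁; T₂ = T₁·(V₂/V₁) = 232.8 K.
T constant ⇒ Boyle's law P V = const: T₃ = T₂; V₃ = V₂·(P₂/P₃) = 0.5182 L.

V₃ ≈ 0.518 L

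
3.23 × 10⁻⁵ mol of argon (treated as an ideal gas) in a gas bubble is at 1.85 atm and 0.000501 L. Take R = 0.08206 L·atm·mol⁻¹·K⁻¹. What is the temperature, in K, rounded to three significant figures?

PV = nRT ⇒ T = PV/(nR) = (1.85 × 0.000501) / (3.23e-05 × 0.08206)

T ≈ 350 K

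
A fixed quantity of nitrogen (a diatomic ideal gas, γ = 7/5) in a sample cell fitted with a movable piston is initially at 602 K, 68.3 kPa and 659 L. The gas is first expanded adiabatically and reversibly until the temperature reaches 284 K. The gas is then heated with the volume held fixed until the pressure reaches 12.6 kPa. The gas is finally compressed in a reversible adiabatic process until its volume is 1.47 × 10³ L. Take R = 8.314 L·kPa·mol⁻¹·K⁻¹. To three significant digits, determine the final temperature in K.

T₄ ≈ 1.12e+03 K

Adiabatic (γ = 7/5), T V^(γ−1) and P V^γ constant: P₂ = P₁·(T₂/T₁)^(γ/(γ−1)) = 4.925 kPa; V₂ = V₁·(T₁/T₂)^(1/(γ−1)) = 4311 L.
Isochoric, so P/T is constant: V₃ = V₂; T₃ = T₂·(P₃/P₂) = 726.5 K.
Reversible adiabatic, γ = 7/5: T₄ = T₃·(V₃/V₄)^(γ−1) = 1117 K; P₄ = P₃·(V₃/V₄)^γ = 56.82 kPa.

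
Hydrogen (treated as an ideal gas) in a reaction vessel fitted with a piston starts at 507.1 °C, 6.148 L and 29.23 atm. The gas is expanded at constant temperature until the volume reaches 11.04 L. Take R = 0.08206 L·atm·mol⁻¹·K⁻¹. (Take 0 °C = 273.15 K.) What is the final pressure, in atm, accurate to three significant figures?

P₂ ≈ 16.3 atm

Convert: T₁ = 780.2 K.
T constant ⇒ Boyle's law P V = const: T₂ = T₁; P₂ = P₁·(V₁/V₂) = 16.28 atm.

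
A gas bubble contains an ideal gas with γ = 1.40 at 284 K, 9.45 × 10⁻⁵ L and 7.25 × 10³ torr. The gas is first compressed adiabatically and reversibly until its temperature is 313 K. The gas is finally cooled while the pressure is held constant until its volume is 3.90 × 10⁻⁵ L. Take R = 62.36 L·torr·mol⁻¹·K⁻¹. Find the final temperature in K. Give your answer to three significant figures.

Reversible adiabatic, γ = 1.40: P₂ = P₁·(T₂/T₁)^(γ/(γ−1)) = 1.019e+04 torr; V₂ = V₁·(T₁/T₂)^(1/(γ−1)) = 7.411e-05 L.
P constant ⇒ V ∝ T: P₃ = P₂; T₃ = T₂·(V₃/V₂) = 164.7 K.

T₃ ≈ 165 K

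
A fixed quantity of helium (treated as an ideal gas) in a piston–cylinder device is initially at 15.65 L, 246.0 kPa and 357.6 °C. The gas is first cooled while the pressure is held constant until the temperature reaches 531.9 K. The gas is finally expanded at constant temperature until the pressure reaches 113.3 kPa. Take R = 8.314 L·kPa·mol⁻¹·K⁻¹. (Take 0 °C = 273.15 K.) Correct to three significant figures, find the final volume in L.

V₃ ≈ 28.7 L

Convert: T₁ = 630.8 K.
P constant ⇒ V ∝ T: P₂ = P₁; V₂ = V₁·(T₂/T₁) = 13.20 L.
T constant ⇒ Boyle's law P V = const: T₃ = T₂; V₃ = V₂·(P₂/P₃) = 28.65 L.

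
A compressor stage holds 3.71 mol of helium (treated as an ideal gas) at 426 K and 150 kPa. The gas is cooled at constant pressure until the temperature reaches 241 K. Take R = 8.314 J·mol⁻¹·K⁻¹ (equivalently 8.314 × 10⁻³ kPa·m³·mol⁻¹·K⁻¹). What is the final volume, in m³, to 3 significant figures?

From PV = nRT: V₁ = nRT₁/P₁ = 0.08760 m³.
Isobaric, so V/T is constant: P₂ = P₁; V₂ = V₁·(T₂/T₁) = 0.04956 m³.

V₂ ≈ 0.0496 m³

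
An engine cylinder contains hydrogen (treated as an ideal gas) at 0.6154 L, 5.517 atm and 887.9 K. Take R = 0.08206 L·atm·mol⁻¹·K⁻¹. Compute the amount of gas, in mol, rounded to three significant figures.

PV = nRT ⇒ n = PV/(RT) = (5.517 × 0.6154) / (0.08206 × 887.9)

n ≈ 0.0466 mol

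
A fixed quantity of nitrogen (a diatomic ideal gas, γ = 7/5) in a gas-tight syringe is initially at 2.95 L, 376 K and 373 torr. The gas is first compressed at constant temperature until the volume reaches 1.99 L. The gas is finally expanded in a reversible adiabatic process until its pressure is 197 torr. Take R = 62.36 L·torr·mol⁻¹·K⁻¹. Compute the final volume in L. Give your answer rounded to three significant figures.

V₃ ≈ 4.16 L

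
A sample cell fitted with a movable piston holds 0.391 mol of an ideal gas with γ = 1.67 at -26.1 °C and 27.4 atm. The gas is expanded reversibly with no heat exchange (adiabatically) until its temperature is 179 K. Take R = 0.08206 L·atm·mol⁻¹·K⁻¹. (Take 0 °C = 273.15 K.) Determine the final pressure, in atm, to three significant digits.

Convert: T₁ = 247.0 K.
From PV = nRT: V₁ = nRT₁/P₁ = 0.2893 L.
Adiabatic (γ = 1.67), T V^(γ−1) and P V^γ constant: P₂ = P₁·(T₂/T₁)^(γ/(γ−1)) = 12.27 atm; V₂ = V₁·(T₁/T₂)^(1/(γ−1)) = 0.4679 L.

P₂ ≈ 12.3 atm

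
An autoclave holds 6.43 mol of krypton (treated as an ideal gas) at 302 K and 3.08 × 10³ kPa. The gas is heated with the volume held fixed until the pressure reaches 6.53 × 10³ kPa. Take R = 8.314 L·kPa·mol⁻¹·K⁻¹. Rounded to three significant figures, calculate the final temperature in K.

T₂ ≈ 640 K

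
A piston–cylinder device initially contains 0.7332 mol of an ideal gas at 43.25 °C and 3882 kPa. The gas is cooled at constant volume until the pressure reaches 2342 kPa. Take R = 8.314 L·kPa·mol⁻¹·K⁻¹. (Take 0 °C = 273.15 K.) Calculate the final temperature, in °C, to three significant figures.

Convert: T₁ = 316.4 K.
From PV = nRT: V₁ = nRT₁/P₁ = 0.4968 L.
Isochoric, so P/T is constant: V₂ = V₁; T₂ = T₁·(P₂/P₁) = 190.9 K.

T₂ ≈ -82.3 °C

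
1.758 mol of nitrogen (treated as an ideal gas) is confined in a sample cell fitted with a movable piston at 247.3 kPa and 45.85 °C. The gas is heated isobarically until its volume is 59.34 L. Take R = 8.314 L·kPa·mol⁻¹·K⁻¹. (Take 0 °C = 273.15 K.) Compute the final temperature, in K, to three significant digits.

Convert: T₁ = 319.0 K.
From PV = nRT: V₁ = nRT₁/P₁ = 18.85 L.
Isobaric, so V/T is constant: P₂ = P₁; T₂ = T₁·(V₂/V₁) = 1004 K.

T₂ ≈ 1.00e+03 K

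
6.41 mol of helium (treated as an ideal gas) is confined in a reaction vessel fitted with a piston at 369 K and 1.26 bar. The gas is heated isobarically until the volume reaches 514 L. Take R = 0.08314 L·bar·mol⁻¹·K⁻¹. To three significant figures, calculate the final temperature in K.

T₂ ≈ 1.22e+03 K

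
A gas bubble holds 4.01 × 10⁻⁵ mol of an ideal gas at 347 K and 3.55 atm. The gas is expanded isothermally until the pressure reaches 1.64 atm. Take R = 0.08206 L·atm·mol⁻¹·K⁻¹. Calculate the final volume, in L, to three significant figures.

V₂ ≈ 0.000696 L

From PV = nRT: V₁ = nRT₁/P₁ = 0.0003216 L.
Isothermal, so P V is constant: T₂ = T₁; V₂ = V₁·(P₁/P₂) = 0.0006962 L.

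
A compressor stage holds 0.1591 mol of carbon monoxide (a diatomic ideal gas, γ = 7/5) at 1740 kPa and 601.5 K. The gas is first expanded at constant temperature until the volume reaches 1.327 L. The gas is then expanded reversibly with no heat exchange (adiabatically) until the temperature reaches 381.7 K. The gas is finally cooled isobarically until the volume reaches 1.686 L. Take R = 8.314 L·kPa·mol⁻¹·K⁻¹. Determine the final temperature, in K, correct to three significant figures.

T₄ ≈ 156 K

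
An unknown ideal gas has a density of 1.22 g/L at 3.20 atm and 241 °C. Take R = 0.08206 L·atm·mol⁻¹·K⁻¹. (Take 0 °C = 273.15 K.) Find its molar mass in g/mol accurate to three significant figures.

ρ = PM/(RT) ⇒ M = ρRT/P = (1.22 × 0.08206 × 514.1) / 3.20

M ≈ 16.1 g/mol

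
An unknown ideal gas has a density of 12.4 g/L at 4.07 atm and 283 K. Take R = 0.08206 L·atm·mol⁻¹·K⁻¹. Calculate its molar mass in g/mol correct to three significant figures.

M ≈ 70.8 g/mol

ρ = PM/(RT) ⇒ M = ρRT/P = (12.4 × 0.08206 × 283.0) / 4.07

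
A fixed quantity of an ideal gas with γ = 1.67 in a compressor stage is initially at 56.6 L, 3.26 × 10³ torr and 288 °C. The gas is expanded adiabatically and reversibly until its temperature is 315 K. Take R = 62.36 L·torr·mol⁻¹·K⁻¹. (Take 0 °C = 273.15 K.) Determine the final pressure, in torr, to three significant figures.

P₂ ≈ 773 torr

Convert: T₁ = 561.1 K.
Reversible adiabatic, γ = 1.67: P₂ = P₁·(T₂/T₁)^(γ/(γ−1)) = 773.0 torr; V₂ = V₁·(T₁/T₂)^(1/(γ−1)) = 134.0 L.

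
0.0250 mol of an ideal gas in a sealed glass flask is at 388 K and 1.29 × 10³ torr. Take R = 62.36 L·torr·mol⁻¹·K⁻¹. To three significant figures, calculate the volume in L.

V ≈ 0.469 L

PV = nRT ⇒ V = nRT/P = (0.0250 × 62.36 × 388) / 1.29e+03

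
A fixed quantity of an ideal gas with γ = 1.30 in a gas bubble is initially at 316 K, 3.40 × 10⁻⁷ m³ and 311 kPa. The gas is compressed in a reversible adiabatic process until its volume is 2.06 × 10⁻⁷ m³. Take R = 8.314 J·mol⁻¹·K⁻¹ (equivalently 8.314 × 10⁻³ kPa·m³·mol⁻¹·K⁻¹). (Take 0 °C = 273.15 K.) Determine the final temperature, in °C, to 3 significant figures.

T₂ ≈ 94.1 °C

Reversible adiabatic, γ = 1.30: T₂ = T₁·(V₁/V₂)^(γ−1) = 367.3 K; P₂ = P₁·(V₁/V₂)^γ = 596.6 kPa.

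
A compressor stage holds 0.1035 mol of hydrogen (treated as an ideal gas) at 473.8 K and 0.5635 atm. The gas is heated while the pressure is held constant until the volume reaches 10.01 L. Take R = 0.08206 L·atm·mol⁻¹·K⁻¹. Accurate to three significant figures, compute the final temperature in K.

T₂ ≈ 664 K

From PV = nRT: V₁ = nRT₁/P₁ = 7.141 L.
P constant ⇒ V ∝ T: P₂ = P₁; T₂ = T₁·(V₂/V₁) = 664.1 K.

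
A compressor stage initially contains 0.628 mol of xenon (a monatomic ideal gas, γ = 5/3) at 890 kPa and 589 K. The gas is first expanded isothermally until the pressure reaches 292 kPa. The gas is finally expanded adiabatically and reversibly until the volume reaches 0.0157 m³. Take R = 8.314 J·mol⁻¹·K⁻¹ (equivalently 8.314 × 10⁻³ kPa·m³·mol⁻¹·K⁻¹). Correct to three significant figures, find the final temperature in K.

T₃ ≈ 451 K

From PV = nRT: V₁ = nRT₁/P₁ = 0.003455 m³.
Isothermal, so P V is constant: T₂ = T₁; V₂ = V₁·(P₁/P₂) = 0.01053 m³.
Adiabatic (γ = 5/3), T V^(γ−1) and P V^γ constant: T₃ = T₂·(V₂/V₃)^(γ−1) = 451.4 K; P₃ = P₂·(V₂/V₃)^γ = 150.1 kPa.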